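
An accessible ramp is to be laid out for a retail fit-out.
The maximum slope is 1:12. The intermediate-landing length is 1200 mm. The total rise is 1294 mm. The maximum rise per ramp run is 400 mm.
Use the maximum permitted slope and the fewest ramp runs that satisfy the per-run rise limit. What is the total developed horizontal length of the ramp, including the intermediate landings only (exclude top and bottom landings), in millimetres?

At most 400 each: 1294/400 = 3.23, giving 4 ramp runs. That means 3 intermediate landings.
Horizontal run for 1294 mm of rise at 1:12 is 1294 × 12 = 15528 mm.
Intermediate landings: 3 × 1200 = 3600 mm.
Developed length = 15528 + 3600 = 19128 mm.

19128 mm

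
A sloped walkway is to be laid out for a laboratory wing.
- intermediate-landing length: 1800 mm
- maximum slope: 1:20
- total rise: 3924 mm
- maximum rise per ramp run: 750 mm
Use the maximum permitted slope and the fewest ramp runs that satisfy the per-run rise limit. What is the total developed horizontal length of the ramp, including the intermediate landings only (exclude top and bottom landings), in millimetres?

At most 750 each: 3924/750 = 5.23, giving 6 ramp runs. That means 5 intermediate landings.
Ramp run (horizontal) at 1:20: 3924 × 20 = 78480 mm.
Intermediate landings: 5 × 1800 = 9000 mm.
Total developed length = 78480 + 9000 = 87480 mm.

87480 mm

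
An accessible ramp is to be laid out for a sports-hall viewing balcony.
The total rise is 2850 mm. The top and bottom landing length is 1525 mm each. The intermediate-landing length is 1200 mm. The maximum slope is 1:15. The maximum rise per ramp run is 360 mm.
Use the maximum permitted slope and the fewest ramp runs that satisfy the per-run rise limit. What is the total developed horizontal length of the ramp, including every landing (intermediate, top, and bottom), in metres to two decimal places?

54.20 m

At most 360 each: 2850/360 = 7.92, giving 8 ramp runs. That means 7 intermediate landings.
Ramp run (horizontal) at 1:15: 2850 × 15 = 42750 mm.
Intermediate landings: 7 × 1200 = 8400 mm.
Top and bottom landings: 2 × 1525 = 3050 mm.
Total = 42750 + 8400 + 3050 = 54200 mm.
= 54.20 m.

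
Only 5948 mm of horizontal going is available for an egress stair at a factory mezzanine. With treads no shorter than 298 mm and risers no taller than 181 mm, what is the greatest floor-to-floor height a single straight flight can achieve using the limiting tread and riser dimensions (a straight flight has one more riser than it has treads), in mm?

3620 mm

5948 / 298 = 19.96, so 19 treads fit.
Risers = treads + 1 = 20.
Maximum height = 20 × 181 = 3620 mm.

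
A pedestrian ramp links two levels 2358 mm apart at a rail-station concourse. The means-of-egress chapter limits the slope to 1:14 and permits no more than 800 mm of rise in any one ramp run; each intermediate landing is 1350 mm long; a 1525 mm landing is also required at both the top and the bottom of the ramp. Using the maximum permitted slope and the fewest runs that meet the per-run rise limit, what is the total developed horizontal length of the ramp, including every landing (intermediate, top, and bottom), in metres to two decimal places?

38.76 m

⌈2358/800⌉ = 3 ramp runs. That means 2 intermediate landings.
Ramp run (horizontal) at 1:14: 2358 × 14 = 33012 mm.
Intermediate landings: 2 × 1350 = 2700 mm.
Top and bottom landings: 2 × 1525 = 3050 mm.
Total = 33012 + 2700 + 3050 = 38762 mm.
= 38.76 m.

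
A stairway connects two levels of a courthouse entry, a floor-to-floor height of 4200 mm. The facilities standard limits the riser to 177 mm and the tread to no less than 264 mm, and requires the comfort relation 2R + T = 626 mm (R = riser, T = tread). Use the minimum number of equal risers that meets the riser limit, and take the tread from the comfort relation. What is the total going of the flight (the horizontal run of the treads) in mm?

⌈4200/177⌉ = 24 risers.
R = 4200 ÷ 24 = 175 mm.
T = 626 − 2·175 = 276 mm, which satisfies the 264 mm minimum.
24 risers give 23 treads; going = 23 × 276 = 6348 mm.

6348 mm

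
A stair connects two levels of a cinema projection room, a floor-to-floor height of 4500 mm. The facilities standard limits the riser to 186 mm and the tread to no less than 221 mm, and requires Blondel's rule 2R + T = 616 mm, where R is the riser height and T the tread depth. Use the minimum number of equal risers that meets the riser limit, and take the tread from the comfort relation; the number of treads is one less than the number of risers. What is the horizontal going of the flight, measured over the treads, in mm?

6144 mm

At most 186 each: 4500/186 = 24.19, giving 25 risers.
R = 4500 ÷ 25 = 180 mm.
Tread T = 616 − 2 × 180 = 256 mm (≥ 221 mm).
25 risers give 24 treads; going = 24 × 256 = 6144 mm.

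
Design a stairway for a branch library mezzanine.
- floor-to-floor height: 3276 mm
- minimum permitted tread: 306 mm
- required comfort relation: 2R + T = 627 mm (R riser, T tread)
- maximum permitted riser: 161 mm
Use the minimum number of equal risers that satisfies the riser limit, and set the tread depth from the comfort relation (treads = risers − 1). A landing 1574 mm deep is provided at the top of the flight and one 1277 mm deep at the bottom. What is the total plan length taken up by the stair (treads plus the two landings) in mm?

At most 161 each: 3276/161 = 20.35, giving 21 risers.
Each riser is 3276/21 = 156 mm (≤ 161 mm).
T = 627 − 2·156 = 315 mm, which satisfies the 306 mm minimum.
Treads = 21 − 1 = 20; going = 20 × 315 = 6300 mm.
Add landings: 6300 + 1574 + 1277 = 9151 mm.

9151 mm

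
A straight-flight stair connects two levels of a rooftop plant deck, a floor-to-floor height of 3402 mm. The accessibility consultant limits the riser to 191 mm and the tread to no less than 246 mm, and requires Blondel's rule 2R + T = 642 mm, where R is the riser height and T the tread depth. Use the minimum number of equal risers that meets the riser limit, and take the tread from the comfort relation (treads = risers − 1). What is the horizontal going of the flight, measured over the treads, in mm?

4488 mm

3402 / 191 = 17.81, so 18 risers are needed.
R = 3402 ÷ 18 = 189 mm.
From 2R + T = 642: T = 642 − 378 = 264 mm.
18 risers give 17 treads; going = 17 × 264 = 4488 mm.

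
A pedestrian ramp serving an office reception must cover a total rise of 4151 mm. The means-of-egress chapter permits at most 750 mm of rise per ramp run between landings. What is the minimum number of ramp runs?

⌈4151/750⌉ = 6 ramp runs.

6 runs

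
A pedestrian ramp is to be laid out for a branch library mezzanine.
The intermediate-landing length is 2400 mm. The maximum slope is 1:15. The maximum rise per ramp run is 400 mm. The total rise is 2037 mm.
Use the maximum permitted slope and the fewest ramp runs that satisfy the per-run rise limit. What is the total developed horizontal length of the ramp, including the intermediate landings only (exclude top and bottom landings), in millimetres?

2037 / 400 = 5.09, so 6 ramp runs are needed. That means 5 intermediate landings.
Horizontal run for 2037 mm of rise at 1:15 is 2037 × 15 = 30555 mm.
5 intermediate landings contribute 5 × 2400 = 12000 mm.
Developed length = 30555 + 12000 = 42555 mm.

42555 mm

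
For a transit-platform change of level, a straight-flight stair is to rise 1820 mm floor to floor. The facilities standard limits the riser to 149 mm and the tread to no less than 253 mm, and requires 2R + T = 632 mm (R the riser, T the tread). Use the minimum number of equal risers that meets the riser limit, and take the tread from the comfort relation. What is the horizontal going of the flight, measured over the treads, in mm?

4224 mm

1820 / 149 = 12.215 → round up to 13 risers.
Each riser is 1820/13 = 140 mm (≤ 149 mm).
Tread T = 632 − 2 × 140 = 352 mm (≥ 253 mm).
13 risers give 12 treads; going = 12 × 352 = 4224 mm.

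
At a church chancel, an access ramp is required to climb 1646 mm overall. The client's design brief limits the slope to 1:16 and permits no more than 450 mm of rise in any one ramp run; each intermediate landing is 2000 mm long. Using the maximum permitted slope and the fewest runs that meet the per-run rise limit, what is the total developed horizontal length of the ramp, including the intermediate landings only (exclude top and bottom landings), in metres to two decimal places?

32.34 m

1646 / 450 = 3.658 → round up to 4 ramp runs. That means 3 intermediate landings.
Ramp run (horizontal) at 1:16: 1646 × 16 = 26336 mm.
3 intermediate landings contribute 3 × 2000 = 6000 mm.
Developed length = 26336 + 6000 = 32336 mm.
= 32.34 m.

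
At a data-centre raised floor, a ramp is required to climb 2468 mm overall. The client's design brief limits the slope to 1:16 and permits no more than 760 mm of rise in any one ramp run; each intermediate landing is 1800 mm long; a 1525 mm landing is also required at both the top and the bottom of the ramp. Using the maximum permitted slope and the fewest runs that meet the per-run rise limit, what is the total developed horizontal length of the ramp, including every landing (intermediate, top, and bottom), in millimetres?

47938 mm

At most 760 each: 2468/760 = 3.25, giving 4 ramp runs. That means 3 intermediate landings.
Horizontal run for 2468 mm of rise at 1:16 is 2468 × 16 = 39488 mm.
3 intermediate landings contribute 3 × 1800 = 5400 mm.
Top and bottom landings: 2 × 1525 = 3050 mm.
Total = 39488 + 5400 + 3050 = 47938 mm.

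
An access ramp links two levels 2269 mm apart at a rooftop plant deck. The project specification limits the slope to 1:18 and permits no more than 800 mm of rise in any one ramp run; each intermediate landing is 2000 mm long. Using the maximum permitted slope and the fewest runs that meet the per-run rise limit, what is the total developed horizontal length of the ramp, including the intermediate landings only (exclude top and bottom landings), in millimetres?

44842 mm

At most 800 each: 2269/800 = 2.84, giving 3 ramp runs. That means 2 intermediate landings.
Ramp run (horizontal) at 1:18: 2269 × 18 = 40842 mm.
2 intermediate landings contribute 2 × 2000 = 4000 mm.
Developed length = 40842 + 4000 = 44842 mm.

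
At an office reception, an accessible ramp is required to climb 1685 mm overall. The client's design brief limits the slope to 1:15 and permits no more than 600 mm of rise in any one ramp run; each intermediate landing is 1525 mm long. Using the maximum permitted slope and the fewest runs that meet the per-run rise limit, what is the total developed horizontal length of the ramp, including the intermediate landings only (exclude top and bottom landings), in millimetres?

28325 mm

1685 / 600 = 2.81, so 3 ramp runs are needed. That means 2 intermediate landings.
Ramp run (horizontal) at 1:15: 1685 × 15 = 25275 mm.
2 intermediate landings contribute 2 × 1525 = 3050 mm.
Developed length = 25275 + 3050 = 28325 mm.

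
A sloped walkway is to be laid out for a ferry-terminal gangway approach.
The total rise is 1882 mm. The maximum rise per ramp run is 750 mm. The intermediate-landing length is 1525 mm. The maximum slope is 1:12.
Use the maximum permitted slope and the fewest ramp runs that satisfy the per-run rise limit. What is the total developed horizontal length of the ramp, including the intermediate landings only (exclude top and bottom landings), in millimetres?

1882 / 750 = 2.51, so 3 ramp runs are needed. That means 2 intermediate landings.
Ramp run (horizontal) at 1:12: 1882 × 12 = 22584 mm.
2 intermediate landings contribute 2 × 1525 = 3050 mm.
Total developed length = 22584 + 3050 = 25634 mm.

25634 mm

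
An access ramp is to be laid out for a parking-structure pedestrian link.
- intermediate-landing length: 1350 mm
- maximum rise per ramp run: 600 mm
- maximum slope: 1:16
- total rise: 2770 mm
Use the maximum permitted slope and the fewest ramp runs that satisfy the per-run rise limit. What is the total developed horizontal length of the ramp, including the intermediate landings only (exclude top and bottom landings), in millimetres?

At most 600 each: 2770/600 = 4.62, giving 5 ramp runs. That means 4 intermediate landings.
Ramp run (horizontal) at 1:16: 2770 × 16 = 44320 mm.
Intermediate landings: 4 × 1350 = 5400 mm.
Total developed length = 44320 + 5400 = 49720 mm.

49720 mm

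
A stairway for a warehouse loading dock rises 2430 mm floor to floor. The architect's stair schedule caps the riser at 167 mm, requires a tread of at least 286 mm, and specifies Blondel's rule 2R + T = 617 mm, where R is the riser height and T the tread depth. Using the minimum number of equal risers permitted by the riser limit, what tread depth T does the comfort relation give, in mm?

293 mm

At most 167 each: 2430/167 = 14.55, giving 15 risers.
Riser R = 2430 / 15 = 162 mm, within the 167 mm limit.
T = 617 − 2·162 = 293 mm, which satisfies the 286 mm minimum.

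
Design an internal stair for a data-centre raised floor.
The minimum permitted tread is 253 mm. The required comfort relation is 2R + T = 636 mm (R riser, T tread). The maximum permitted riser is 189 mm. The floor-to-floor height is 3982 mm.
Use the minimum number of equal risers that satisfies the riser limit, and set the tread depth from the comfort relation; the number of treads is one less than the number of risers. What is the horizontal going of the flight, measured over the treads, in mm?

5754 mm

⌈3982/189⌉ = 22 risers.
Each riser is 3982/22 = 181 mm (≤ 189 mm).
Tread T = 636 − 2 × 181 = 274 mm (≥ 253 mm).
Going = (22 − 1) × 274 = 5754 mm.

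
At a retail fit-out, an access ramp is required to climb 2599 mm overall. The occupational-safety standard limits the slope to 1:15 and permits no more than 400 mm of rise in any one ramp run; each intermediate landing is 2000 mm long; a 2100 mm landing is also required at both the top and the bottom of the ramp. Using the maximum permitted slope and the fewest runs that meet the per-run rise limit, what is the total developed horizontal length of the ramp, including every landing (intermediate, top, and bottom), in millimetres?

55185 mm

2599 / 400 = 6.50, so 7 ramp runs are needed. That means 6 intermediate landings.
Horizontal run for 2599 mm of rise at 1:15 is 2599 × 15 = 38985 mm.
Intermediate landings: 6 × 2000 = 12000 mm.
Top and bottom landings: 2 × 2100 = 4200 mm.
Total = 38985 + 12000 + 4200 = 55185 mm.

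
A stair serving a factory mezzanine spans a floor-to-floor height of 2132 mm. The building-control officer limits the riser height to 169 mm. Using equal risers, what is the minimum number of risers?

13 risers

2132 / 169 = 12.615 → round up to 13 risers.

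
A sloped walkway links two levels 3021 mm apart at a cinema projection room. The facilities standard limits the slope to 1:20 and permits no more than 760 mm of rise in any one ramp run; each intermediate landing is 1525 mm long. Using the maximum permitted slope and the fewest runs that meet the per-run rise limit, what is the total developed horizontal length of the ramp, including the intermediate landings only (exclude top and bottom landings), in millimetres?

3021 / 760 = 3.975 → round up to 4 ramp runs. That means 3 intermediate landings.
Horizontal run for 3021 mm of rise at 1:20 is 3021 × 20 = 60420 mm.
Intermediate landings: 3 × 1525 = 4575 mm.
Developed length = 60420 + 4575 = 64995 mm.

64995 mm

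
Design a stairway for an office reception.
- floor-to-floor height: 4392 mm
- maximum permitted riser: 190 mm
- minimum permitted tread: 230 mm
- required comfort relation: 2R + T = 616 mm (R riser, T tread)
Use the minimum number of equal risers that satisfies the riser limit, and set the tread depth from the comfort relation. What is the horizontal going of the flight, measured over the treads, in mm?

⌈4392/190⌉ = 24 risers.
Each riser is 4392/24 = 183 mm (≤ 190 mm).
T = 616 − 2·183 = 250 mm, which satisfies the 230 mm minimum.
Going = (24 − 1) × 250 = 5750 mm.

5750 mm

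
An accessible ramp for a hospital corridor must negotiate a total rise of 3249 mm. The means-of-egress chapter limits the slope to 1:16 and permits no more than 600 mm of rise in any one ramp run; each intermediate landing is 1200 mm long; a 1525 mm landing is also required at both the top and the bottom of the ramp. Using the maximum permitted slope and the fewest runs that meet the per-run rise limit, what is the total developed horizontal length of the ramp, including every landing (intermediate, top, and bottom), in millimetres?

61034 mm

3249 / 600 = 5.415 → round up to 6 ramp runs. That means 5 intermediate landings.
Ramp run (horizontal) at 1:16: 3249 × 16 = 51984 mm.
Intermediate landings: 5 × 1200 = 6000 mm.
Top and bottom landings: 2 × 1525 = 3050 mm.
Total = 51984 + 6000 + 3050 = 61034 mm.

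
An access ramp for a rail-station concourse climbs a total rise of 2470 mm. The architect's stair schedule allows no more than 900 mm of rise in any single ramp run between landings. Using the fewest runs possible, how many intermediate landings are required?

2 intermediate landings

At most 900 each: 2470/900 = 2.74, giving 3 ramp runs.
3 runs are separated by 2 intermediate landings.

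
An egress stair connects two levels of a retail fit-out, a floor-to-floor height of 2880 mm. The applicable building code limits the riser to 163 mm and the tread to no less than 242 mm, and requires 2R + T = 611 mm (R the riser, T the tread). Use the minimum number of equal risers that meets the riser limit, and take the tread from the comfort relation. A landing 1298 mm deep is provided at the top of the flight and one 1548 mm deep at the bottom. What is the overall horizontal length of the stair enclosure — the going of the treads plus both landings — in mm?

At most 163 each: 2880/163 = 17.67, giving 18 risers.
Each riser is 2880/18 = 160 mm (≤ 163 mm).
From 2R + T = 611: T = 611 − 320 = 291 mm.
Going = (18 − 1) × 291 = 4947 mm.
Add landings: 4947 + 1298 + 1548 = 7793 mm.

7793 mm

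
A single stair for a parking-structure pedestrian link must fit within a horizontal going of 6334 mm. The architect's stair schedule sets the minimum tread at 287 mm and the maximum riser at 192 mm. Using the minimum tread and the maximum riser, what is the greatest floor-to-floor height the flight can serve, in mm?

6334 / 287 = 22.07, so 22 treads fit.
Risers = treads + 1 = 23.
Maximum height = 23 × 192 = 4416 mm.

4416 mm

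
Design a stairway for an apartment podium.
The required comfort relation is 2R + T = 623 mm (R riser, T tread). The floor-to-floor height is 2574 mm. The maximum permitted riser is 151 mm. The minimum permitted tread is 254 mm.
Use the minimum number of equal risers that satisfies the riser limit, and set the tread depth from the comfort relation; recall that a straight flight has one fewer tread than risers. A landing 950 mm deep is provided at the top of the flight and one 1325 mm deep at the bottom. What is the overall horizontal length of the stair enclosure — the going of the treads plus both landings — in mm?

2574 / 151 = 17.046 → round up to 18 risers.
Riser R = 2574 / 18 = 143 mm, within the 151 mm limit.
From 2R + T = 623: T = 623 − 286 = 337 mm.
18 risers give 17 treads; going = 17 × 337 = 5729 mm.
Add landings: 5729 + 950 + 1325 = 8004 mm.

8004 mm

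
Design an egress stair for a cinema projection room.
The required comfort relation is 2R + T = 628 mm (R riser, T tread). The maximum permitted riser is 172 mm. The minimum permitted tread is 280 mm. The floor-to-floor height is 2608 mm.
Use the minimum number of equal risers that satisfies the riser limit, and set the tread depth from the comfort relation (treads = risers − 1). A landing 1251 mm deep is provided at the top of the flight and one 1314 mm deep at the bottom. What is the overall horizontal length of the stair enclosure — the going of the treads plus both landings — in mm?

⌈2608/172⌉ = 16 risers.
Riser R = 2608 / 16 = 163 mm, within the 172 mm limit.
From 2R + T = 628: T = 628 − 326 = 302 mm.
Going = (16 − 1) × 302 = 4530 mm.
Add landings: 4530 + 1251 + 1314 = 7095 mm.

7095 mm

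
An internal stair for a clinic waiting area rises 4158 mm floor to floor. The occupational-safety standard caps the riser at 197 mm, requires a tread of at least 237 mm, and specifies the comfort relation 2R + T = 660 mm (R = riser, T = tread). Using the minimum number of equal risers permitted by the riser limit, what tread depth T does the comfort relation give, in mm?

282 mm

At most 197 each: 4158/197 = 21.11, giving 22 risers.
Each riser is 4158/22 = 189 mm (≤ 197 mm).
T = 660 − 2·189 = 282 mm, which satisfies the 237 mm minimum.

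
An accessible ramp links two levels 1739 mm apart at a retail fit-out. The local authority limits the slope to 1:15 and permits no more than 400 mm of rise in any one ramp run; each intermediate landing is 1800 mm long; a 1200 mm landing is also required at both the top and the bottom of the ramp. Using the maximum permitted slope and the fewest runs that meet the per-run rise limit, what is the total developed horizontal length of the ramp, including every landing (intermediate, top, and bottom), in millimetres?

At most 400 each: 1739/400 = 4.35, giving 5 ramp runs. That means 4 intermediate landings.
Horizontal run for 1739 mm of rise at 1:15 is 1739 × 15 = 26085 mm.
4 intermediate landings contribute 4 × 1800 = 7200 mm.
Top and bottom landings: 2 × 1200 = 2400 mm.
Total = 26085 + 7200 + 2400 = 35685 mm.

35685 mm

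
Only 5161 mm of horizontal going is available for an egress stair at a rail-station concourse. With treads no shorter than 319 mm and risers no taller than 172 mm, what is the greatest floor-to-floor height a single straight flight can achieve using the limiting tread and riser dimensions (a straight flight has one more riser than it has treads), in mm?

5161 / 319 = 16.18, so 16 treads fit.
Risers = treads + 1 = 17.
Maximum height = 17 × 172 = 2924 mm.

2924 mm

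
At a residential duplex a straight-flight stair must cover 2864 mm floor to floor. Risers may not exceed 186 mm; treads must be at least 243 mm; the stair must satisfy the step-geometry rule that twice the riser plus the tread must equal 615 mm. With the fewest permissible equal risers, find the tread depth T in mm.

2864 / 186 = 15.40, so 16 risers are needed.
Each riser is 2864/16 = 179 mm (≤ 186 mm).
T = 615 − 2·179 = 257 mm, which satisfies the 243 mm minimum.

257 mm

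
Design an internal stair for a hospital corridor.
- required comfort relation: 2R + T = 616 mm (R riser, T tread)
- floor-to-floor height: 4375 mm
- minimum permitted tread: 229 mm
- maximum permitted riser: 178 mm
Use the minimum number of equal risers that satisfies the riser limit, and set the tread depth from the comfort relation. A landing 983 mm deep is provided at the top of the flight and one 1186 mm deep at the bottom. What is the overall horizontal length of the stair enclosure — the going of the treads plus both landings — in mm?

8553 mm

4375 / 178 = 24.58, so 25 risers are needed.
R = 4375 ÷ 25 = 175 mm.
T = 616 − 2·175 = 266 mm, which satisfies the 229 mm minimum.
Going = (25 − 1) × 266 = 6384 mm.
Add landings: 6384 + 983 + 1186 = 8553 mm.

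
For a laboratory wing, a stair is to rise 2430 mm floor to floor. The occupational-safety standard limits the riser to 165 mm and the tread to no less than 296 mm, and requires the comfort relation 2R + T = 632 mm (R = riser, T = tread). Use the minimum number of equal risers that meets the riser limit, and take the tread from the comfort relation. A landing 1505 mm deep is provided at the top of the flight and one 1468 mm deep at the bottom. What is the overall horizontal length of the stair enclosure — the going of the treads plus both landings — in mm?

7285 mm

2430 / 165 = 14.727 → round up to 15 risers.
R = 2430 ÷ 15 = 162 mm.
T = 632 − 2·162 = 308 mm, which satisfies the 296 mm minimum.
Going = (15 − 1) × 308 = 4312 mm.
Add landings: 4312 + 1505 + 1468 = 7285 mm.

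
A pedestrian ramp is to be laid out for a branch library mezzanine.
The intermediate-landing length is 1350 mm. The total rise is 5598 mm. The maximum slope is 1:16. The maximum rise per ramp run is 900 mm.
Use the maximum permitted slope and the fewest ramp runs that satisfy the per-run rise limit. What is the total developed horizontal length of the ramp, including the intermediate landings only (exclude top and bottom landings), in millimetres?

97668 mm

5598 / 900 = 6.22, so 7 ramp runs are needed. That means 6 intermediate landings.
Horizontal run for 5598 mm of rise at 1:16 is 5598 × 16 = 89568 mm.
Intermediate landings: 6 × 1350 = 8100 mm.
Total developed length = 89568 + 8100 = 97668 mm.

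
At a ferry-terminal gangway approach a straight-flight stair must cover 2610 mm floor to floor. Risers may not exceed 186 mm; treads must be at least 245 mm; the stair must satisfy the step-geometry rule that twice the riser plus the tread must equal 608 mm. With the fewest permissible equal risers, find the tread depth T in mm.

2610 / 186 = 14.03, so 15 risers are needed.
R = 2610 ÷ 15 = 174 mm.
From 2R + T = 608: T = 608 − 348 = 260 mm.

260 mm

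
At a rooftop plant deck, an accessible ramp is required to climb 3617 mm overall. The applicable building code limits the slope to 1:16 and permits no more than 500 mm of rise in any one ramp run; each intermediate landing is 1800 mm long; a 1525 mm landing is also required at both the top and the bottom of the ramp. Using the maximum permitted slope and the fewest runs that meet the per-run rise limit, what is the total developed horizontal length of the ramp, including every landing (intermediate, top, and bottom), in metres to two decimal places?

73.52 m

3617 / 500 = 7.23, so 8 ramp runs are needed. That means 7 intermediate landings.
Ramp run (horizontal) at 1:16: 3617 × 16 = 57872 mm.
7 intermediate landings contribute 7 × 1800 = 12600 mm.
Top and bottom landings: 2 × 1525 = 3050 mm.
Total = 57872 + 12600 + 3050 = 73522 mm.
= 73.52 m.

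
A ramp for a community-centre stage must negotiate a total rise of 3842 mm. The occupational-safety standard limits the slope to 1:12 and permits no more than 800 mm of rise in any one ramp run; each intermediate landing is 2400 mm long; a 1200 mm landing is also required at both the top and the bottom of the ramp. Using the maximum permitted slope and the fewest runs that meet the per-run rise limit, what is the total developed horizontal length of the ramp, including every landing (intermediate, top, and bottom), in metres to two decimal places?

⌈3842/800⌉ = 5 ramp runs. That means 4 intermediate landings.
Ramp run (horizontal) at 1:12: 3842 × 12 = 46104 mm.
Intermediate landings: 4 × 2400 = 9600 mm.
Top and bottom landings: 2 × 1200 = 2400 mm.
Total = 46104 + 9600 + 2400 = 58104 mm.
= 58.10 m.

58.10 m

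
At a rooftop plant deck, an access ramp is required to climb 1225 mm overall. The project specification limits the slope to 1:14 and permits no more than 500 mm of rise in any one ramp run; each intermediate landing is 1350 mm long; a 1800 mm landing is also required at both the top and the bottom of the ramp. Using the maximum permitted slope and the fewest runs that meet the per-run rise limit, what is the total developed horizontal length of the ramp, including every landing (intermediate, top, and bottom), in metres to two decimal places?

1225 / 500 = 2.45, so 3 ramp runs are needed. That means 2 intermediate landings.
Ramp run (horizontal) at 1:14: 1225 × 14 = 17150 mm.
Intermediate landings: 2 × 1350 = 2700 mm.
Top and bottom landings: 2 × 1800 = 3600 mm.
Total = 17150 + 2700 + 3600 = 23450 mm.
= 23.45 m.

23.45 m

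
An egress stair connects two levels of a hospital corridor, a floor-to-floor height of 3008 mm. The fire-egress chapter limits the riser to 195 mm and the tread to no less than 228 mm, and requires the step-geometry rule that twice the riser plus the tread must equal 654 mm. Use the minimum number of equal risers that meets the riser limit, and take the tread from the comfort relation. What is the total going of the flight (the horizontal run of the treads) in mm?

⌈3008/195⌉ = 16 risers.
R = 3008 ÷ 16 = 188 mm.
Tread T = 654 − 2 × 188 = 278 mm (≥ 228 mm).
Treads = 16 − 1 = 15; going = 15 × 278 = 4170 mm.

4170 mm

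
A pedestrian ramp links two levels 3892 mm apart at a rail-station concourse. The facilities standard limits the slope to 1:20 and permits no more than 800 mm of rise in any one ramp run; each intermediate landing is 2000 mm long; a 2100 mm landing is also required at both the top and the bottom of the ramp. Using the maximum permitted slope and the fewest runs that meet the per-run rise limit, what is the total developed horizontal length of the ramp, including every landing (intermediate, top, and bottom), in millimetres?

At most 800 each: 3892/800 = 4.87, giving 5 ramp runs. That means 4 intermediate landings.
Ramp run (horizontal) at 1:20: 3892 × 20 = 77840 mm.
4 intermediate landings contribute 4 × 2000 = 8000 mm.
Top and bottom landings: 2 × 2100 = 4200 mm.
Total = 77840 + 8000 + 4200 = 90040 mm.

90040 mm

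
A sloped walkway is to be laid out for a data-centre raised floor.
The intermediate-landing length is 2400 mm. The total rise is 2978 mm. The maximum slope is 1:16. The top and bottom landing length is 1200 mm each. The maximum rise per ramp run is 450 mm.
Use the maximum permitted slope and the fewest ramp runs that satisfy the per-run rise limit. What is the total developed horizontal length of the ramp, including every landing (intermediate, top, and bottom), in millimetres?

64448 mm

2978 / 450 = 6.62, so 7 ramp runs are needed. That means 6 intermediate landings.
Ramp run (horizontal) at 1:16: 2978 × 16 = 47648 mm.
6 intermediate landings contribute 6 × 2400 = 14400 mm.
Top and bottom landings: 2 × 1200 = 2400 mm.
Total = 47648 + 14400 + 2400 = 64448 mm.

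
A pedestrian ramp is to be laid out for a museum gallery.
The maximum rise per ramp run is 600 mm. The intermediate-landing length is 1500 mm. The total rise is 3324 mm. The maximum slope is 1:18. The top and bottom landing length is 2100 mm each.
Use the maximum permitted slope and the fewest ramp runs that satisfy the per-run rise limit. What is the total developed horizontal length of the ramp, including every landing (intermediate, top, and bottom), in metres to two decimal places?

71.53 m

3324 / 600 = 5.540 → round up to 6 ramp runs. That means 5 intermediate landings.
Horizontal run for 3324 mm of rise at 1:18 is 3324 × 18 = 59832 mm.
5 intermediate landings contribute 5 × 1500 = 7500 mm.
Top and bottom landings: 2 × 2100 = 4200 mm.
Total = 59832 + 7500 + 4200 = 71532 mm.
= 71.53 m.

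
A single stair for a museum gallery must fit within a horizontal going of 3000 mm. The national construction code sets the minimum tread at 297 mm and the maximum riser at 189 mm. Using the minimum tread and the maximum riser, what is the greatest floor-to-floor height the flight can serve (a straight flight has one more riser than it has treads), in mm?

2079 mm

3000 / 297 = 10.10, so 10 treads fit.
Risers = treads + 1 = 11.
Maximum height = 11 × 189 = 2079 mm.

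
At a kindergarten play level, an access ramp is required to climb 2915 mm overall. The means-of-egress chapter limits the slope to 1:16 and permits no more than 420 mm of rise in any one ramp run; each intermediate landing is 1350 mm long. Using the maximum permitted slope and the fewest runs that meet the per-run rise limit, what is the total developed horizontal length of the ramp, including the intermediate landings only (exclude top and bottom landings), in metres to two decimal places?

54.74 m

⌈2915/420⌉ = 7 ramp runs. That means 6 intermediate landings.
Ramp run (horizontal) at 1:16: 2915 × 16 = 46640 mm.
Intermediate landings: 6 × 1350 = 8100 mm.
Total developed length = 46640 + 8100 = 54740 mm.
= 54.74 m.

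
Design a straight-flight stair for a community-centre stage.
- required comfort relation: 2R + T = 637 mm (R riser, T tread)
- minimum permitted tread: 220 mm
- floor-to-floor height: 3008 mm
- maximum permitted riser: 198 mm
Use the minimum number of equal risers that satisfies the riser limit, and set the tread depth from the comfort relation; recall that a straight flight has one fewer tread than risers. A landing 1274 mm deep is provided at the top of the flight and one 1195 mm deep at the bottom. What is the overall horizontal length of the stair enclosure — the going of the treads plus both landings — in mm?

3008 / 198 = 15.192 → round up to 16 risers.
R = 3008 ÷ 16 = 188 mm.
T = 637 − 2·188 = 261 mm, which satisfies the 220 mm minimum.
Treads = 16 − 1 = 15; going = 15 × 261 = 3915 mm.
Enclosure = 3915 + 1274 + 1195 = 6384 mm.

6384 mm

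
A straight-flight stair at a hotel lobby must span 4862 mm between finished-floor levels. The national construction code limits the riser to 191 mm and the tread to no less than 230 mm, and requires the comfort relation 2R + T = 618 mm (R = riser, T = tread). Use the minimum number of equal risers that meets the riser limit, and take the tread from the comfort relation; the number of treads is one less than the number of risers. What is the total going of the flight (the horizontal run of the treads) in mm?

6100 mm

4862 / 191 = 25.455 → round up to 26 risers.
Riser R = 4862 / 26 = 187 mm, within the 191 mm limit.
T = 618 − 2·187 = 244 mm, which satisfies the 230 mm minimum.
Treads = 26 − 1 = 25; going = 25 × 244 = 6100 mm.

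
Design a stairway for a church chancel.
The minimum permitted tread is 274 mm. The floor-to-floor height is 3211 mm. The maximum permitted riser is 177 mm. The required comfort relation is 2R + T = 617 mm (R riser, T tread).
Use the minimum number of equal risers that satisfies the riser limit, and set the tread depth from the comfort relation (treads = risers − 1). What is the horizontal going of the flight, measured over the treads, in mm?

5022 mm

⌈3211/177⌉ = 19 risers.
R = 3211 ÷ 19 = 169 mm.
Tread T = 617 − 2 × 169 = 279 mm (≥ 274 mm).
Going = (19 − 1) × 279 = 5022 mm.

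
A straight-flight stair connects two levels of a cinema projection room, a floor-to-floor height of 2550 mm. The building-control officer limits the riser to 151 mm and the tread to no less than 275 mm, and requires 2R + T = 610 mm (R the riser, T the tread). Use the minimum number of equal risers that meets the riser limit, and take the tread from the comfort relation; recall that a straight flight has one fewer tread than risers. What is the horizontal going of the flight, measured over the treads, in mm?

4960 mm

2550 / 151 = 16.89, so 17 risers are needed.
R = 2550 ÷ 17 = 150 mm.
From 2R + T = 610: T = 610 − 300 = 310 mm.
17 risers give 16 treads; going = 16 × 310 = 4960 mm.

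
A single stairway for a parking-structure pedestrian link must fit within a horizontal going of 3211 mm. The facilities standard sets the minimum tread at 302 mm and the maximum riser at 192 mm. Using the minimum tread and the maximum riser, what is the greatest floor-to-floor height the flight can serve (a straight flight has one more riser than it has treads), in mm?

Treads that fit: ⌊3211 / 302⌋ = 10.
Risers = treads + 1 = 11.
Maximum height = 11 × 192 = 2112 mm.

2112 mm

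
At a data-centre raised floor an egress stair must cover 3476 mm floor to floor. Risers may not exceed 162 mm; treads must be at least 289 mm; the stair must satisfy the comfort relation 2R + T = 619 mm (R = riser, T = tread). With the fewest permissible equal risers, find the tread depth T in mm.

303 mm

3476 / 162 = 21.457 → round up to 22 risers.
Each riser is 3476/22 = 158 mm (≤ 162 mm).
T = 619 − 2·158 = 303 mm, which satisfies the 289 mm minimum.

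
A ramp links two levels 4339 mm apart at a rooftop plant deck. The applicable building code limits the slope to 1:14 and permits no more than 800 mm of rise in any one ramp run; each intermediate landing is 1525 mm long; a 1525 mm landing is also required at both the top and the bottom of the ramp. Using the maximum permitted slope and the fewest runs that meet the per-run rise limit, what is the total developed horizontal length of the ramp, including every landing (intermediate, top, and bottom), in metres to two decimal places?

71.42 m

4339 / 800 = 5.424 → round up to 6 ramp runs. That means 5 intermediate landings.
Ramp run (horizontal) at 1:14: 4339 × 14 = 60746 mm.
5 intermediate landings contribute 5 × 1525 = 7625 mm.
Top and bottom landings: 2 × 1525 = 3050 mm.
Total = 60746 + 7625 + 3050 = 71421 mm.
= 71.42 m.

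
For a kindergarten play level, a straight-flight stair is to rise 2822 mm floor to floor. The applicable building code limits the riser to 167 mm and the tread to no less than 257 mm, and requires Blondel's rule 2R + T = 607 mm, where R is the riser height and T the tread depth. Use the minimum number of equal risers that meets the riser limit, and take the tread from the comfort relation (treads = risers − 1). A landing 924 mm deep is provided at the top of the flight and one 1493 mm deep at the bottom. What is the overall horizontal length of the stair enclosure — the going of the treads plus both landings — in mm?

6817 mm

2822 / 167 = 16.898 → round up to 17 risers.
Riser R = 2822 / 17 = 166 mm, within the 167 mm limit.
T = 607 − 2·166 = 275 mm, which satisfies the 257 mm minimum.
Treads = 17 − 1 = 16; going = 16 × 275 = 4400 mm.
Enclosure = 4400 + 924 + 1493 = 6817 mm.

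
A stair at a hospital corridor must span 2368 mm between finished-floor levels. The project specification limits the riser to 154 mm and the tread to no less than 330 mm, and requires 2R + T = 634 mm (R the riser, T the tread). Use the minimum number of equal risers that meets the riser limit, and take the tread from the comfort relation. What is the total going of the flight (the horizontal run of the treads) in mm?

⌈2368/154⌉ = 16 risers.
R = 2368 ÷ 16 = 148 mm.
T = 634 − 2·148 = 338 mm, which satisfies the 330 mm minimum.
16 risers give 15 treads; going = 15 × 338 = 5070 mm.

5070 mm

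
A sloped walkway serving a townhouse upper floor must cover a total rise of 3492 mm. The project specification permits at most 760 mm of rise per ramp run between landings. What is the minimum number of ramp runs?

5 runs

3492 / 760 = 4.595 → round up to 5 ramp runs.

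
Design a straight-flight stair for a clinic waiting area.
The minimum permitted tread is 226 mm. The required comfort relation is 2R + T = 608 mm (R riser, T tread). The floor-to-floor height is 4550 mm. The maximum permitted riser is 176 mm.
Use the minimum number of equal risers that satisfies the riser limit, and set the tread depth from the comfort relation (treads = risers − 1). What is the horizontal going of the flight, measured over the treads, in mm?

4550 / 176 = 25.85, so 26 risers are needed.
Riser R = 4550 / 26 = 175 mm, within the 176 mm limit.
Tread T = 608 − 2 × 175 = 258 mm (≥ 226 mm).
26 risers give 25 treads; going = 25 × 258 = 6450 mm.

6450 mm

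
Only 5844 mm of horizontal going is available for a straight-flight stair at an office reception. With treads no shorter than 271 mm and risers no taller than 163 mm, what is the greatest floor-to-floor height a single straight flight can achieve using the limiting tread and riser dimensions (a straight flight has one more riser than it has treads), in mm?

Treads that fit: ⌊5844 / 271⌋ = 21.
Risers = treads + 1 = 22.
Maximum height = 22 × 163 = 3586 mm.

3586 mm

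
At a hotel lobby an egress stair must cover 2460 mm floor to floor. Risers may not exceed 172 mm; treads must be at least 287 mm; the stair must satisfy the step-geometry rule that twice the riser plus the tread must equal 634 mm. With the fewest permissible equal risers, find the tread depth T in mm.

306 mm

⌈2460/172⌉ = 15 risers.
Each riser is 2460/15 = 164 mm (≤ 172 mm).
T = 634 − 2·164 = 306 mm, which satisfies the 287 mm minimum.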